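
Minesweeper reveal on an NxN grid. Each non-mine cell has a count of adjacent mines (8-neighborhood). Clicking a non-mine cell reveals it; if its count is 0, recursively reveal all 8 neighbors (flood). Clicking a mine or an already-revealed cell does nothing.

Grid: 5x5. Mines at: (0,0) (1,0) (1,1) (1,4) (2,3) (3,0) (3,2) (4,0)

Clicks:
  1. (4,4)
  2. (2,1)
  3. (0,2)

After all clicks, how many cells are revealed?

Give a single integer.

Click 1 (4,4) count=0: revealed 4 new [(3,3) (3,4) (4,3) (4,4)] -> total=4
Click 2 (2,1) count=4: revealed 1 new [(2,1)] -> total=5
Click 3 (0,2) count=1: revealed 1 new [(0,2)] -> total=6

Answer: 6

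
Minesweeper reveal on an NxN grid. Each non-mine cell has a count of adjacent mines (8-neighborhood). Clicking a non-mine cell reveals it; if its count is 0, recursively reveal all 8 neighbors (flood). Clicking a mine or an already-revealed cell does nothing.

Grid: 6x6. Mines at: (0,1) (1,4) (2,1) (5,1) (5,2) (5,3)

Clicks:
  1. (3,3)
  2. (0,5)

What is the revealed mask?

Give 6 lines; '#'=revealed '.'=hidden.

Click 1 (3,3) count=0: revealed 14 new [(2,2) (2,3) (2,4) (2,5) (3,2) (3,3) (3,4) (3,5) (4,2) (4,3) (4,4) (4,5) (5,4) (5,5)] -> total=14
Click 2 (0,5) count=1: revealed 1 new [(0,5)] -> total=15

Answer: .....#
......
..####
..####
..####
....##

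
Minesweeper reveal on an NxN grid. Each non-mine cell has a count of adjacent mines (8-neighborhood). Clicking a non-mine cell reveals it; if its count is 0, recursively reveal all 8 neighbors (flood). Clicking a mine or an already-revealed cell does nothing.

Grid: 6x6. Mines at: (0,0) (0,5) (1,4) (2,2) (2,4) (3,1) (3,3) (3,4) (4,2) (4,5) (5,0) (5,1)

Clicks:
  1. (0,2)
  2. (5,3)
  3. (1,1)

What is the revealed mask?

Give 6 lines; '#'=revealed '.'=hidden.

Click 1 (0,2) count=0: revealed 6 new [(0,1) (0,2) (0,3) (1,1) (1,2) (1,3)] -> total=6
Click 2 (5,3) count=1: revealed 1 new [(5,3)] -> total=7
Click 3 (1,1) count=2: revealed 0 new [(none)] -> total=7

Answer: .###..
.###..
......
......
......
...#..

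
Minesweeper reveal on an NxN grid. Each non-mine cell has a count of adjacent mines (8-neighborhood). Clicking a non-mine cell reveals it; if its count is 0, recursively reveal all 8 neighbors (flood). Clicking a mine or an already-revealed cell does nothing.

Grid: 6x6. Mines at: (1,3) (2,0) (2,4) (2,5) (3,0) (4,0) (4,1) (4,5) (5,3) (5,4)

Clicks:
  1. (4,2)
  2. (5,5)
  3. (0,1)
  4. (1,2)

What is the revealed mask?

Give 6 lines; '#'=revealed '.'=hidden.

Answer: ###...
###...
......
......
..#...
.....#

Derivation:
Click 1 (4,2) count=2: revealed 1 new [(4,2)] -> total=1
Click 2 (5,5) count=2: revealed 1 new [(5,5)] -> total=2
Click 3 (0,1) count=0: revealed 6 new [(0,0) (0,1) (0,2) (1,0) (1,1) (1,2)] -> total=8
Click 4 (1,2) count=1: revealed 0 new [(none)] -> total=8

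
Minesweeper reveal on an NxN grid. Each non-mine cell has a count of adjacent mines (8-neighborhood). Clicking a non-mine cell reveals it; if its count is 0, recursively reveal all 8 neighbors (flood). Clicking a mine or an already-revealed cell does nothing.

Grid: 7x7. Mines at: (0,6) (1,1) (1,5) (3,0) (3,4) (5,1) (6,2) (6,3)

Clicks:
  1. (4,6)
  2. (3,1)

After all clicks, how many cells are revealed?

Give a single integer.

Click 1 (4,6) count=0: revealed 13 new [(2,5) (2,6) (3,5) (3,6) (4,4) (4,5) (4,6) (5,4) (5,5) (5,6) (6,4) (6,5) (6,6)] -> total=13
Click 2 (3,1) count=1: revealed 1 new [(3,1)] -> total=14

Answer: 14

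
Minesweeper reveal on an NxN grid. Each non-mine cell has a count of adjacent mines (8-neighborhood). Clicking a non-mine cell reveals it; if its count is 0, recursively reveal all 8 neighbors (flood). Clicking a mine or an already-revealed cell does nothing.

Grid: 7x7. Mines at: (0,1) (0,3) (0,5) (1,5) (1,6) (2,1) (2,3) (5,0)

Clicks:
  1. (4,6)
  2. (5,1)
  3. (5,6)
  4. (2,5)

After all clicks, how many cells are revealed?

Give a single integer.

Click 1 (4,6) count=0: revealed 27 new [(2,4) (2,5) (2,6) (3,1) (3,2) (3,3) (3,4) (3,5) (3,6) (4,1) (4,2) (4,3) (4,4) (4,5) (4,6) (5,1) (5,2) (5,3) (5,4) (5,5) (5,6) (6,1) (6,2) (6,3) (6,4) (6,5) (6,6)] -> total=27
Click 2 (5,1) count=1: revealed 0 new [(none)] -> total=27
Click 3 (5,6) count=0: revealed 0 new [(none)] -> total=27
Click 4 (2,5) count=2: revealed 0 new [(none)] -> total=27

Answer: 27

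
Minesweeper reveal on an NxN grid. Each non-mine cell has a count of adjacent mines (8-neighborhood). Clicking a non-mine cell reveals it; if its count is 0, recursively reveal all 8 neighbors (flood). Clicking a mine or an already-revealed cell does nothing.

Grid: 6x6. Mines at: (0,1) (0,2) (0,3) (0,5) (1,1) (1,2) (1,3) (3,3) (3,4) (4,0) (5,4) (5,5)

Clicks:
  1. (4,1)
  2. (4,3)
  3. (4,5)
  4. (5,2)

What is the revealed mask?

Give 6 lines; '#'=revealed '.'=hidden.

Click 1 (4,1) count=1: revealed 1 new [(4,1)] -> total=1
Click 2 (4,3) count=3: revealed 1 new [(4,3)] -> total=2
Click 3 (4,5) count=3: revealed 1 new [(4,5)] -> total=3
Click 4 (5,2) count=0: revealed 4 new [(4,2) (5,1) (5,2) (5,3)] -> total=7

Answer: ......
......
......
......
.###.#
.###..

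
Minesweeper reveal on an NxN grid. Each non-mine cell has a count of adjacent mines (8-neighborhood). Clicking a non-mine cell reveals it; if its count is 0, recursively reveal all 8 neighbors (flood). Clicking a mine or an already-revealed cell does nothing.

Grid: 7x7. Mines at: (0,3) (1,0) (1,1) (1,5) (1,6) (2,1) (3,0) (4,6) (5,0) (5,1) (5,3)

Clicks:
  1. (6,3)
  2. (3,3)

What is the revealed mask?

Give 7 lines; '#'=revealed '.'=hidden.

Click 1 (6,3) count=1: revealed 1 new [(6,3)] -> total=1
Click 2 (3,3) count=0: revealed 15 new [(1,2) (1,3) (1,4) (2,2) (2,3) (2,4) (2,5) (3,2) (3,3) (3,4) (3,5) (4,2) (4,3) (4,4) (4,5)] -> total=16

Answer: .......
..###..
..####.
..####.
..####.
.......
...#...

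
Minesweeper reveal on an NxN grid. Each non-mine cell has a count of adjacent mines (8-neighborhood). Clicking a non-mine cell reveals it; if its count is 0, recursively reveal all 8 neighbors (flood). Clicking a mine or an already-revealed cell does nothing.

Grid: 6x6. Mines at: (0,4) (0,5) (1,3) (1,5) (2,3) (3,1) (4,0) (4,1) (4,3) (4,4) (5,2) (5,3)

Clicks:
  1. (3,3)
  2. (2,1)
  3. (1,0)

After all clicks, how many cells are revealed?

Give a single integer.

Click 1 (3,3) count=3: revealed 1 new [(3,3)] -> total=1
Click 2 (2,1) count=1: revealed 1 new [(2,1)] -> total=2
Click 3 (1,0) count=0: revealed 8 new [(0,0) (0,1) (0,2) (1,0) (1,1) (1,2) (2,0) (2,2)] -> total=10

Answer: 10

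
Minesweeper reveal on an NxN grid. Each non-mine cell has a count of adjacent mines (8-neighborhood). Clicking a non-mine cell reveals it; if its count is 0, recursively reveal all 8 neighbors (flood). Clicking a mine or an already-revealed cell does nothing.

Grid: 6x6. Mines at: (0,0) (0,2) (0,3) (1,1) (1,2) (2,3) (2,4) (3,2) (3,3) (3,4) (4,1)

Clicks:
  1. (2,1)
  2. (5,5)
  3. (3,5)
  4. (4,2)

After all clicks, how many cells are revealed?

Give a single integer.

Click 1 (2,1) count=3: revealed 1 new [(2,1)] -> total=1
Click 2 (5,5) count=0: revealed 8 new [(4,2) (4,3) (4,4) (4,5) (5,2) (5,3) (5,4) (5,5)] -> total=9
Click 3 (3,5) count=2: revealed 1 new [(3,5)] -> total=10
Click 4 (4,2) count=3: revealed 0 new [(none)] -> total=10

Answer: 10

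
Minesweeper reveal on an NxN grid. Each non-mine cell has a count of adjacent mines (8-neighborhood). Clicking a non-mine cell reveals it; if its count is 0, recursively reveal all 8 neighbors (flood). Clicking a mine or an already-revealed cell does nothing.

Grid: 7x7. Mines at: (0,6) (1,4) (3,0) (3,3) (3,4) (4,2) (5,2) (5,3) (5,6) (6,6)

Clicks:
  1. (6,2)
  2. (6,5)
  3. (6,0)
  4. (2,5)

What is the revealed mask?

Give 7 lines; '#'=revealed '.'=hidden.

Click 1 (6,2) count=2: revealed 1 new [(6,2)] -> total=1
Click 2 (6,5) count=2: revealed 1 new [(6,5)] -> total=2
Click 3 (6,0) count=0: revealed 6 new [(4,0) (4,1) (5,0) (5,1) (6,0) (6,1)] -> total=8
Click 4 (2,5) count=2: revealed 1 new [(2,5)] -> total=9

Answer: .......
.......
.....#.
.......
##.....
##.....
###..#.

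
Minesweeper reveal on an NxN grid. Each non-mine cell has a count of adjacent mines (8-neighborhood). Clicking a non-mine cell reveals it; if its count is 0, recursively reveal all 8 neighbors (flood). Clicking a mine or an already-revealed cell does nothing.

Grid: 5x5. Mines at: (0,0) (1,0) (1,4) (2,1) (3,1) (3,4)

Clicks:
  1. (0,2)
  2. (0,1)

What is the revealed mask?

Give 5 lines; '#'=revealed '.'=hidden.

Click 1 (0,2) count=0: revealed 6 new [(0,1) (0,2) (0,3) (1,1) (1,2) (1,3)] -> total=6
Click 2 (0,1) count=2: revealed 0 new [(none)] -> total=6

Answer: .###.
.###.
.....
.....
.....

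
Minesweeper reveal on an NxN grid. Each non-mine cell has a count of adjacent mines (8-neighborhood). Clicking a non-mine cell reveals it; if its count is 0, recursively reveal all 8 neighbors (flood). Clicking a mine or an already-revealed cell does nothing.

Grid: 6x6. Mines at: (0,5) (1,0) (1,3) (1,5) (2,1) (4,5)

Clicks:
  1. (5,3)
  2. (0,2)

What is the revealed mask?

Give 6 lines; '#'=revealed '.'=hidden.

Click 1 (5,3) count=0: revealed 18 new [(2,2) (2,3) (2,4) (3,0) (3,1) (3,2) (3,3) (3,4) (4,0) (4,1) (4,2) (4,3) (4,4) (5,0) (5,1) (5,2) (5,3) (5,4)] -> total=18
Click 2 (0,2) count=1: revealed 1 new [(0,2)] -> total=19

Answer: ..#...
......
..###.
#####.
#####.
#####.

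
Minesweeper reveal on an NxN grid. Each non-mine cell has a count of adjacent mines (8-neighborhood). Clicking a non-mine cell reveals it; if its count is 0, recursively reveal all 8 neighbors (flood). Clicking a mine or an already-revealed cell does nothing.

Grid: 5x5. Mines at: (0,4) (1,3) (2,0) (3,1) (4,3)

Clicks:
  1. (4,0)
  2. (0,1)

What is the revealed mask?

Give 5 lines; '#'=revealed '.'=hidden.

Click 1 (4,0) count=1: revealed 1 new [(4,0)] -> total=1
Click 2 (0,1) count=0: revealed 6 new [(0,0) (0,1) (0,2) (1,0) (1,1) (1,2)] -> total=7

Answer: ###..
###..
.....
.....
#....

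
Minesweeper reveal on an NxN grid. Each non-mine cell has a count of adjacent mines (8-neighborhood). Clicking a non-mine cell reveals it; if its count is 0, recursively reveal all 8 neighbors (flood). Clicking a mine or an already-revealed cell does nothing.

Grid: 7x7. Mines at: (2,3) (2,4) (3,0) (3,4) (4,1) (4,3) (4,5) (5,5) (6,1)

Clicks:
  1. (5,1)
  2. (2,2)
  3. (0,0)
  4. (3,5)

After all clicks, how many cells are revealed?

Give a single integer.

Answer: 22

Derivation:
Click 1 (5,1) count=2: revealed 1 new [(5,1)] -> total=1
Click 2 (2,2) count=1: revealed 1 new [(2,2)] -> total=2
Click 3 (0,0) count=0: revealed 20 new [(0,0) (0,1) (0,2) (0,3) (0,4) (0,5) (0,6) (1,0) (1,1) (1,2) (1,3) (1,4) (1,5) (1,6) (2,0) (2,1) (2,5) (2,6) (3,5) (3,6)] -> total=22
Click 4 (3,5) count=3: revealed 0 new [(none)] -> total=22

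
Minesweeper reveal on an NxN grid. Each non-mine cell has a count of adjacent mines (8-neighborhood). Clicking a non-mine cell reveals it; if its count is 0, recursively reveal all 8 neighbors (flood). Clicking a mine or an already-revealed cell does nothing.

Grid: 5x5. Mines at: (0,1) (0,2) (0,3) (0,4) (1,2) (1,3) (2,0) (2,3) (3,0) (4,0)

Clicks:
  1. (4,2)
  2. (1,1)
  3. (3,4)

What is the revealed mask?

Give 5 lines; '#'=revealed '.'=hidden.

Click 1 (4,2) count=0: revealed 8 new [(3,1) (3,2) (3,3) (3,4) (4,1) (4,2) (4,3) (4,4)] -> total=8
Click 2 (1,1) count=4: revealed 1 new [(1,1)] -> total=9
Click 3 (3,4) count=1: revealed 0 new [(none)] -> total=9

Answer: .....
.#...
.....
.####
.####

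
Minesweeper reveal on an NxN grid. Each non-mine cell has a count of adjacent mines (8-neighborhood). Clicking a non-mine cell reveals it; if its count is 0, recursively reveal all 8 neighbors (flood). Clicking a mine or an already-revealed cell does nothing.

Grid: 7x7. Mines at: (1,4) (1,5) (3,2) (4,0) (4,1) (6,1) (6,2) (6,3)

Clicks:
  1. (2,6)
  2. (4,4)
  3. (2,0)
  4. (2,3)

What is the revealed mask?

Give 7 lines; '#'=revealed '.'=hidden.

Click 1 (2,6) count=1: revealed 1 new [(2,6)] -> total=1
Click 2 (4,4) count=0: revealed 18 new [(2,3) (2,4) (2,5) (3,3) (3,4) (3,5) (3,6) (4,3) (4,4) (4,5) (4,6) (5,3) (5,4) (5,5) (5,6) (6,4) (6,5) (6,6)] -> total=19
Click 3 (2,0) count=0: revealed 13 new [(0,0) (0,1) (0,2) (0,3) (1,0) (1,1) (1,2) (1,3) (2,0) (2,1) (2,2) (3,0) (3,1)] -> total=32
Click 4 (2,3) count=2: revealed 0 new [(none)] -> total=32

Answer: ####...
####...
#######
##.####
...####
...####
....###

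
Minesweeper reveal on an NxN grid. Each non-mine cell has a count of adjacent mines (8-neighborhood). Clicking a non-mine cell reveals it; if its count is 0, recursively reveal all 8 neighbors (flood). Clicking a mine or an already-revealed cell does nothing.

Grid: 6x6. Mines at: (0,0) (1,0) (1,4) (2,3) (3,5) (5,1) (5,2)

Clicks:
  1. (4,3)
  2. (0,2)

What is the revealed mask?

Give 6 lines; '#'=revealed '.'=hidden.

Click 1 (4,3) count=1: revealed 1 new [(4,3)] -> total=1
Click 2 (0,2) count=0: revealed 6 new [(0,1) (0,2) (0,3) (1,1) (1,2) (1,3)] -> total=7

Answer: .###..
.###..
......
......
...#..
......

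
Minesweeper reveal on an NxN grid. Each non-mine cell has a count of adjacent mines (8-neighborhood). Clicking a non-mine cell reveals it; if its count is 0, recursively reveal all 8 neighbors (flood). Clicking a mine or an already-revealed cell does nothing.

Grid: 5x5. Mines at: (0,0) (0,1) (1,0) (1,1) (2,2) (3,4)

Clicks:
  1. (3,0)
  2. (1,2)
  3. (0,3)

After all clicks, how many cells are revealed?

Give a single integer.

Click 1 (3,0) count=0: revealed 10 new [(2,0) (2,1) (3,0) (3,1) (3,2) (3,3) (4,0) (4,1) (4,2) (4,3)] -> total=10
Click 2 (1,2) count=3: revealed 1 new [(1,2)] -> total=11
Click 3 (0,3) count=0: revealed 7 new [(0,2) (0,3) (0,4) (1,3) (1,4) (2,3) (2,4)] -> total=18

Answer: 18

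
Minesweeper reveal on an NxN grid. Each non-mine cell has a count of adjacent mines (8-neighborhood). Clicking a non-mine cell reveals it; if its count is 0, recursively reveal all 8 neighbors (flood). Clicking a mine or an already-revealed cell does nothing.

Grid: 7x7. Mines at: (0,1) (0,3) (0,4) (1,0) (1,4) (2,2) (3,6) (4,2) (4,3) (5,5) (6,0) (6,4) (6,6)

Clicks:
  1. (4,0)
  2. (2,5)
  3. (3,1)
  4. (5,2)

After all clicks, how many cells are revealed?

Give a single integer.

Answer: 10

Derivation:
Click 1 (4,0) count=0: revealed 8 new [(2,0) (2,1) (3,0) (3,1) (4,0) (4,1) (5,0) (5,1)] -> total=8
Click 2 (2,5) count=2: revealed 1 new [(2,5)] -> total=9
Click 3 (3,1) count=2: revealed 0 new [(none)] -> total=9
Click 4 (5,2) count=2: revealed 1 new [(5,2)] -> total=10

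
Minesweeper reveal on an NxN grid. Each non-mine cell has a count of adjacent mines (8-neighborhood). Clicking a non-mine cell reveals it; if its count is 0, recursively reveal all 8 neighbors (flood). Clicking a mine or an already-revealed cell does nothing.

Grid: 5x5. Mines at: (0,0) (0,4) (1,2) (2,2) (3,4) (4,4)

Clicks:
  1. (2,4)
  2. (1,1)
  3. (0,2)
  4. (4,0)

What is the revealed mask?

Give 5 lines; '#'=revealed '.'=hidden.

Click 1 (2,4) count=1: revealed 1 new [(2,4)] -> total=1
Click 2 (1,1) count=3: revealed 1 new [(1,1)] -> total=2
Click 3 (0,2) count=1: revealed 1 new [(0,2)] -> total=3
Click 4 (4,0) count=0: revealed 11 new [(1,0) (2,0) (2,1) (3,0) (3,1) (3,2) (3,3) (4,0) (4,1) (4,2) (4,3)] -> total=14

Answer: ..#..
##...
##..#
####.
####.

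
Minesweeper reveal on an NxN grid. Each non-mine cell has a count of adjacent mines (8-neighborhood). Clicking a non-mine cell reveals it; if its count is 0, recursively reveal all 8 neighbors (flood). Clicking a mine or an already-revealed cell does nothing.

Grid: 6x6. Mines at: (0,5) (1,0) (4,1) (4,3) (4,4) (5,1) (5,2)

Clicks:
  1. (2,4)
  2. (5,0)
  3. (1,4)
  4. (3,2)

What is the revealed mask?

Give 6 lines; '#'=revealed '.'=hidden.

Answer: .####.
.#####
.#####
.#####
......
#.....

Derivation:
Click 1 (2,4) count=0: revealed 19 new [(0,1) (0,2) (0,3) (0,4) (1,1) (1,2) (1,3) (1,4) (1,5) (2,1) (2,2) (2,3) (2,4) (2,5) (3,1) (3,2) (3,3) (3,4) (3,5)] -> total=19
Click 2 (5,0) count=2: revealed 1 new [(5,0)] -> total=20
Click 3 (1,4) count=1: revealed 0 new [(none)] -> total=20
Click 4 (3,2) count=2: revealed 0 new [(none)] -> total=20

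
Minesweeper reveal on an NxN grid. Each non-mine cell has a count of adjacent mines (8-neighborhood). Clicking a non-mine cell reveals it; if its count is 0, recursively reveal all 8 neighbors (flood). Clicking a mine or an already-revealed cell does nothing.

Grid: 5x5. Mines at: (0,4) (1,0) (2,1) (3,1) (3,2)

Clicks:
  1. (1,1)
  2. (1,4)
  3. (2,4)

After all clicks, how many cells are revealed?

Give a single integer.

Answer: 9

Derivation:
Click 1 (1,1) count=2: revealed 1 new [(1,1)] -> total=1
Click 2 (1,4) count=1: revealed 1 new [(1,4)] -> total=2
Click 3 (2,4) count=0: revealed 7 new [(1,3) (2,3) (2,4) (3,3) (3,4) (4,3) (4,4)] -> total=9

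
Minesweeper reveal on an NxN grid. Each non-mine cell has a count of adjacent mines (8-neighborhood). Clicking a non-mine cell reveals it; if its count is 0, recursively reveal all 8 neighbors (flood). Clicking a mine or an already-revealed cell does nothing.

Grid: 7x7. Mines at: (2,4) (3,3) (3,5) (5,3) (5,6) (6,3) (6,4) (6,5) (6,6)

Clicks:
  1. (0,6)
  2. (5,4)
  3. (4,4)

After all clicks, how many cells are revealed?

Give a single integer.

Click 1 (0,6) count=0: revealed 32 new [(0,0) (0,1) (0,2) (0,3) (0,4) (0,5) (0,6) (1,0) (1,1) (1,2) (1,3) (1,4) (1,5) (1,6) (2,0) (2,1) (2,2) (2,3) (2,5) (2,6) (3,0) (3,1) (3,2) (4,0) (4,1) (4,2) (5,0) (5,1) (5,2) (6,0) (6,1) (6,2)] -> total=32
Click 2 (5,4) count=4: revealed 1 new [(5,4)] -> total=33
Click 3 (4,4) count=3: revealed 1 new [(4,4)] -> total=34

Answer: 34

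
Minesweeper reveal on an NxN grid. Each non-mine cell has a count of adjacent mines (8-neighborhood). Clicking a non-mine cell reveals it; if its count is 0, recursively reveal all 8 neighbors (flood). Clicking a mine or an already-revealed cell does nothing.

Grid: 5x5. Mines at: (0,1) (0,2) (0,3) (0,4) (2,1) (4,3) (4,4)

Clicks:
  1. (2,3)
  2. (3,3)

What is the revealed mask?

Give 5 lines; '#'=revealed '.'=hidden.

Answer: .....
..###
..###
..###
.....

Derivation:
Click 1 (2,3) count=0: revealed 9 new [(1,2) (1,3) (1,4) (2,2) (2,3) (2,4) (3,2) (3,3) (3,4)] -> total=9
Click 2 (3,3) count=2: revealed 0 new [(none)] -> total=9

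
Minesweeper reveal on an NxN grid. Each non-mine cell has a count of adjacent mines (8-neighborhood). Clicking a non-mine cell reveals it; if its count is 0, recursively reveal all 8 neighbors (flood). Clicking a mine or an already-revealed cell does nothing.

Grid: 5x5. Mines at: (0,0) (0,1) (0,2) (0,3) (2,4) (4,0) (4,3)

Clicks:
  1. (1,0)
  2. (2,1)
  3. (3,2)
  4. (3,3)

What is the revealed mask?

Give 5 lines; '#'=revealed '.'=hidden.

Answer: .....
####.
####.
####.
.....

Derivation:
Click 1 (1,0) count=2: revealed 1 new [(1,0)] -> total=1
Click 2 (2,1) count=0: revealed 11 new [(1,1) (1,2) (1,3) (2,0) (2,1) (2,2) (2,3) (3,0) (3,1) (3,2) (3,3)] -> total=12
Click 3 (3,2) count=1: revealed 0 new [(none)] -> total=12
Click 4 (3,3) count=2: revealed 0 new [(none)] -> total=12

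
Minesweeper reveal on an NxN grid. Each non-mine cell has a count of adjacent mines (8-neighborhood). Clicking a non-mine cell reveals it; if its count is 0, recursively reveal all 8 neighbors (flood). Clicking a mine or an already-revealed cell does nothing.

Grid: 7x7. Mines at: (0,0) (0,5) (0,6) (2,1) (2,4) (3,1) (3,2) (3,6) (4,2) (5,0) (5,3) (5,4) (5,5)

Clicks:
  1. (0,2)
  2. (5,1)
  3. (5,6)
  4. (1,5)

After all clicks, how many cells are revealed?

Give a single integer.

Answer: 11

Derivation:
Click 1 (0,2) count=0: revealed 8 new [(0,1) (0,2) (0,3) (0,4) (1,1) (1,2) (1,3) (1,4)] -> total=8
Click 2 (5,1) count=2: revealed 1 new [(5,1)] -> total=9
Click 3 (5,6) count=1: revealed 1 new [(5,6)] -> total=10
Click 4 (1,5) count=3: revealed 1 new [(1,5)] -> total=11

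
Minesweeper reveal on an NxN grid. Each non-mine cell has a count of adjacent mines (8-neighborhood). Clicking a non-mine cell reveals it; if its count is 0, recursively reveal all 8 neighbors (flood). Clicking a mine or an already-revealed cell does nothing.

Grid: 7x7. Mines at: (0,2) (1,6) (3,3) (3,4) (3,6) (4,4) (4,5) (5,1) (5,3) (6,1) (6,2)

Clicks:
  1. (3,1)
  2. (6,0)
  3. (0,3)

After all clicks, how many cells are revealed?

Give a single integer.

Answer: 16

Derivation:
Click 1 (3,1) count=0: revealed 14 new [(0,0) (0,1) (1,0) (1,1) (1,2) (2,0) (2,1) (2,2) (3,0) (3,1) (3,2) (4,0) (4,1) (4,2)] -> total=14
Click 2 (6,0) count=2: revealed 1 new [(6,0)] -> total=15
Click 3 (0,3) count=1: revealed 1 new [(0,3)] -> total=16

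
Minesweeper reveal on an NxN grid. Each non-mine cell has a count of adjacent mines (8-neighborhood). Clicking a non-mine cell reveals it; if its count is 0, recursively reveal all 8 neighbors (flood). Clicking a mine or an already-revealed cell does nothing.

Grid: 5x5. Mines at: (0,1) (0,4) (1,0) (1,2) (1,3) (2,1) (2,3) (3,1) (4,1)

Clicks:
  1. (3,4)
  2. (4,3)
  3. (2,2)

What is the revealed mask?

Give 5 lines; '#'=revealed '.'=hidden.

Click 1 (3,4) count=1: revealed 1 new [(3,4)] -> total=1
Click 2 (4,3) count=0: revealed 5 new [(3,2) (3,3) (4,2) (4,3) (4,4)] -> total=6
Click 3 (2,2) count=5: revealed 1 new [(2,2)] -> total=7

Answer: .....
.....
..#..
..###
..###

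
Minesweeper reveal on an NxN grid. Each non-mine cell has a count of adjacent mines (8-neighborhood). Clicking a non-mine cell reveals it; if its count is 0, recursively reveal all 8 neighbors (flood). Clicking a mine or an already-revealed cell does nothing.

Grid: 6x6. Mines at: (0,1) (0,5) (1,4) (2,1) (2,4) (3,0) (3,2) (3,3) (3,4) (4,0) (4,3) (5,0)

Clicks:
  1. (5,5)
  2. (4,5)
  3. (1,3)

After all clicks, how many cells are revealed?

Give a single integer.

Answer: 5

Derivation:
Click 1 (5,5) count=0: revealed 4 new [(4,4) (4,5) (5,4) (5,5)] -> total=4
Click 2 (4,5) count=1: revealed 0 new [(none)] -> total=4
Click 3 (1,3) count=2: revealed 1 new [(1,3)] -> total=5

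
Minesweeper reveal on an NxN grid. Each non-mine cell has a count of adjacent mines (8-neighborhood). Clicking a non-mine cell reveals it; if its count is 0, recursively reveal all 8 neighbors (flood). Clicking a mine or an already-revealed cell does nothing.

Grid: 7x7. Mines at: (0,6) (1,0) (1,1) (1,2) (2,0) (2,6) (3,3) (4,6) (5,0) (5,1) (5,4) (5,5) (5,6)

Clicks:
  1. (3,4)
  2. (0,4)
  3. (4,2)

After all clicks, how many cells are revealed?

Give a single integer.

Answer: 11

Derivation:
Click 1 (3,4) count=1: revealed 1 new [(3,4)] -> total=1
Click 2 (0,4) count=0: revealed 9 new [(0,3) (0,4) (0,5) (1,3) (1,4) (1,5) (2,3) (2,4) (2,5)] -> total=10
Click 3 (4,2) count=2: revealed 1 new [(4,2)] -> total=11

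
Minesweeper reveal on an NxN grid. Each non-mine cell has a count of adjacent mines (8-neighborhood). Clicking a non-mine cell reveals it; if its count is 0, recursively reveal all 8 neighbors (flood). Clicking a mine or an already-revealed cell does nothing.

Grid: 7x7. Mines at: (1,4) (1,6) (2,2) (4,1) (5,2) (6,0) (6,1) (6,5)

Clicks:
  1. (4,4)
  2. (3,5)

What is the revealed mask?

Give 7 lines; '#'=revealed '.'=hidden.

Click 1 (4,4) count=0: revealed 16 new [(2,3) (2,4) (2,5) (2,6) (3,3) (3,4) (3,5) (3,6) (4,3) (4,4) (4,5) (4,6) (5,3) (5,4) (5,5) (5,6)] -> total=16
Click 2 (3,5) count=0: revealed 0 new [(none)] -> total=16

Answer: .......
.......
...####
...####
...####
...####
.......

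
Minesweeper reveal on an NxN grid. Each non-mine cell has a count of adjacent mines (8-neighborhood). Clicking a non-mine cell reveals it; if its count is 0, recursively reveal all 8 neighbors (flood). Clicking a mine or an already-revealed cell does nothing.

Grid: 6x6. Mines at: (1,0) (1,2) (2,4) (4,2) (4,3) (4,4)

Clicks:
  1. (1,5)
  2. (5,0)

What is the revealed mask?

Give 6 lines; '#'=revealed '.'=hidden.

Click 1 (1,5) count=1: revealed 1 new [(1,5)] -> total=1
Click 2 (5,0) count=0: revealed 8 new [(2,0) (2,1) (3,0) (3,1) (4,0) (4,1) (5,0) (5,1)] -> total=9

Answer: ......
.....#
##....
##....
##....
##....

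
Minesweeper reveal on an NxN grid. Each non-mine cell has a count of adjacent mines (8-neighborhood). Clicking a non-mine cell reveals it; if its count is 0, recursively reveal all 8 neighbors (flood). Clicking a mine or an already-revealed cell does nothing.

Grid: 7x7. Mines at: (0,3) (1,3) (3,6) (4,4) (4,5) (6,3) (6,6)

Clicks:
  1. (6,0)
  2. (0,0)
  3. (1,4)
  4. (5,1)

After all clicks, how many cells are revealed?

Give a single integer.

Answer: 26

Derivation:
Click 1 (6,0) count=0: revealed 25 new [(0,0) (0,1) (0,2) (1,0) (1,1) (1,2) (2,0) (2,1) (2,2) (2,3) (3,0) (3,1) (3,2) (3,3) (4,0) (4,1) (4,2) (4,3) (5,0) (5,1) (5,2) (5,3) (6,0) (6,1) (6,2)] -> total=25
Click 2 (0,0) count=0: revealed 0 new [(none)] -> total=25
Click 3 (1,4) count=2: revealed 1 new [(1,4)] -> total=26
Click 4 (5,1) count=0: revealed 0 new [(none)] -> total=26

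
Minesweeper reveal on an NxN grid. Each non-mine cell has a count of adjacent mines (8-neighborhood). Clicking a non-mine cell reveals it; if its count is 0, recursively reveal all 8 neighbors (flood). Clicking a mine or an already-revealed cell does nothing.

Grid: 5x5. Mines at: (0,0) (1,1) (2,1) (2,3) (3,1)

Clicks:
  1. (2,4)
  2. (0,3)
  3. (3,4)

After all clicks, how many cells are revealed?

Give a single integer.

Answer: 8

Derivation:
Click 1 (2,4) count=1: revealed 1 new [(2,4)] -> total=1
Click 2 (0,3) count=0: revealed 6 new [(0,2) (0,3) (0,4) (1,2) (1,3) (1,4)] -> total=7
Click 3 (3,4) count=1: revealed 1 new [(3,4)] -> total=8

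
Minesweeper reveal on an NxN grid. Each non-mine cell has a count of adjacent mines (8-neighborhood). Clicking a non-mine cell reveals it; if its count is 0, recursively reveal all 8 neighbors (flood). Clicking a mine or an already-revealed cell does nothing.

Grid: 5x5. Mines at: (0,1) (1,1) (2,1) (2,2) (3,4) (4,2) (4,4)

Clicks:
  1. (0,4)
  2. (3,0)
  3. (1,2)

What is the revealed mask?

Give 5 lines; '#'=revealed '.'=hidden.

Answer: ..###
..###
...##
#....
.....

Derivation:
Click 1 (0,4) count=0: revealed 8 new [(0,2) (0,3) (0,4) (1,2) (1,3) (1,4) (2,3) (2,4)] -> total=8
Click 2 (3,0) count=1: revealed 1 new [(3,0)] -> total=9
Click 3 (1,2) count=4: revealed 0 new [(none)] -> total=9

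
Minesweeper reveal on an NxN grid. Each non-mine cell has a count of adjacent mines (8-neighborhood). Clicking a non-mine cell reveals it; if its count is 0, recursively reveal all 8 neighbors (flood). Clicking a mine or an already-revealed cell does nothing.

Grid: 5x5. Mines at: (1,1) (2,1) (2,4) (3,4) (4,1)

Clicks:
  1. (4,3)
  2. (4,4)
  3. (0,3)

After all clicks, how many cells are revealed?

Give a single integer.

Click 1 (4,3) count=1: revealed 1 new [(4,3)] -> total=1
Click 2 (4,4) count=1: revealed 1 new [(4,4)] -> total=2
Click 3 (0,3) count=0: revealed 6 new [(0,2) (0,3) (0,4) (1,2) (1,3) (1,4)] -> total=8

Answer: 8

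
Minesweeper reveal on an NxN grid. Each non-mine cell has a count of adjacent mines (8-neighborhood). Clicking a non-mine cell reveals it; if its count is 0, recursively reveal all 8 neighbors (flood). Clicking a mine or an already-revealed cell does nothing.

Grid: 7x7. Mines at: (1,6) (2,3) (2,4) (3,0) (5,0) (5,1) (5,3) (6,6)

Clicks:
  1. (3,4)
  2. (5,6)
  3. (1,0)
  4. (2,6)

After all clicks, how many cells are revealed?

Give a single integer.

Answer: 18

Derivation:
Click 1 (3,4) count=2: revealed 1 new [(3,4)] -> total=1
Click 2 (5,6) count=1: revealed 1 new [(5,6)] -> total=2
Click 3 (1,0) count=0: revealed 15 new [(0,0) (0,1) (0,2) (0,3) (0,4) (0,5) (1,0) (1,1) (1,2) (1,3) (1,4) (1,5) (2,0) (2,1) (2,2)] -> total=17
Click 4 (2,6) count=1: revealed 1 new [(2,6)] -> total=18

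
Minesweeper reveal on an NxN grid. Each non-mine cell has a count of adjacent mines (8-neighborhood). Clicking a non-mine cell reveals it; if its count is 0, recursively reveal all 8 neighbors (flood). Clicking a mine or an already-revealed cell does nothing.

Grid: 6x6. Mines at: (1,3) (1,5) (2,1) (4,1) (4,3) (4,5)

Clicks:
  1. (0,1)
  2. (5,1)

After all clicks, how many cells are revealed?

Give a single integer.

Click 1 (0,1) count=0: revealed 6 new [(0,0) (0,1) (0,2) (1,0) (1,1) (1,2)] -> total=6
Click 2 (5,1) count=1: revealed 1 new [(5,1)] -> total=7

Answer: 7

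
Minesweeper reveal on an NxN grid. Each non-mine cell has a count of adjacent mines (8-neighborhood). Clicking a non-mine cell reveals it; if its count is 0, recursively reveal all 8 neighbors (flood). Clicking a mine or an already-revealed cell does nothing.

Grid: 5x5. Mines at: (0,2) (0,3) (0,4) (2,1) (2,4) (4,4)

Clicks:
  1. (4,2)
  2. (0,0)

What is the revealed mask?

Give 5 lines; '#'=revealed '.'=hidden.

Answer: ##...
##...
.....
####.
####.

Derivation:
Click 1 (4,2) count=0: revealed 8 new [(3,0) (3,1) (3,2) (3,3) (4,0) (4,1) (4,2) (4,3)] -> total=8
Click 2 (0,0) count=0: revealed 4 new [(0,0) (0,1) (1,0) (1,1)] -> total=12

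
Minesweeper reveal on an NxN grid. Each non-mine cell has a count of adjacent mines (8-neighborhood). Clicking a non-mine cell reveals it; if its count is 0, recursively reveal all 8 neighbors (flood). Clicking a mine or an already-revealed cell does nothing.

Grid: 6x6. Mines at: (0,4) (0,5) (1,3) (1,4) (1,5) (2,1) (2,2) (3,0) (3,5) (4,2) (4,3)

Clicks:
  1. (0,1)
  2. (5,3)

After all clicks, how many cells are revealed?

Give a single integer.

Click 1 (0,1) count=0: revealed 6 new [(0,0) (0,1) (0,2) (1,0) (1,1) (1,2)] -> total=6
Click 2 (5,3) count=2: revealed 1 new [(5,3)] -> total=7

Answer: 7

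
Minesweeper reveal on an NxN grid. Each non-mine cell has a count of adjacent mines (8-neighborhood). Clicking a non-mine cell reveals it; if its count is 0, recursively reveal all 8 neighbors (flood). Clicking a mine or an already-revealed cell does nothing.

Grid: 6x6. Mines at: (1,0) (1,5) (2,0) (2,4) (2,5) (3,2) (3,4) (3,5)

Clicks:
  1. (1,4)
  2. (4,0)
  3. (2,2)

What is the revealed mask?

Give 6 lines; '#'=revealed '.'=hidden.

Answer: ......
....#.
..#...
##....
######
######

Derivation:
Click 1 (1,4) count=3: revealed 1 new [(1,4)] -> total=1
Click 2 (4,0) count=0: revealed 14 new [(3,0) (3,1) (4,0) (4,1) (4,2) (4,3) (4,4) (4,5) (5,0) (5,1) (5,2) (5,3) (5,4) (5,5)] -> total=15
Click 3 (2,2) count=1: revealed 1 new [(2,2)] -> total=16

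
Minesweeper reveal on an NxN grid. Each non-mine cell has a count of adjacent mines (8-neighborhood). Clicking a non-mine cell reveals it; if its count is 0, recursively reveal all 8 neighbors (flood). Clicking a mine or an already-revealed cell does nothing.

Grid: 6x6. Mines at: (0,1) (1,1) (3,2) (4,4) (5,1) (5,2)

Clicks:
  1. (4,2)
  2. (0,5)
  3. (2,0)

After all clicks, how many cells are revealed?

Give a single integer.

Click 1 (4,2) count=3: revealed 1 new [(4,2)] -> total=1
Click 2 (0,5) count=0: revealed 15 new [(0,2) (0,3) (0,4) (0,5) (1,2) (1,3) (1,4) (1,5) (2,2) (2,3) (2,4) (2,5) (3,3) (3,4) (3,5)] -> total=16
Click 3 (2,0) count=1: revealed 1 new [(2,0)] -> total=17

Answer: 17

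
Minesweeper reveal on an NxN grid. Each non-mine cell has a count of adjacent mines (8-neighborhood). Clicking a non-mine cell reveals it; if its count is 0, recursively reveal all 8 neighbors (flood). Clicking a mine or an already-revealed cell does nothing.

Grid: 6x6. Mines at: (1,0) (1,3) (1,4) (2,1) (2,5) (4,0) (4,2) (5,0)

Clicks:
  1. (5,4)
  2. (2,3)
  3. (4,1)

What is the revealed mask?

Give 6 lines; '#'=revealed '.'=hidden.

Answer: ......
......
...#..
...###
.#.###
...###

Derivation:
Click 1 (5,4) count=0: revealed 9 new [(3,3) (3,4) (3,5) (4,3) (4,4) (4,5) (5,3) (5,4) (5,5)] -> total=9
Click 2 (2,3) count=2: revealed 1 new [(2,3)] -> total=10
Click 3 (4,1) count=3: revealed 1 new [(4,1)] -> total=11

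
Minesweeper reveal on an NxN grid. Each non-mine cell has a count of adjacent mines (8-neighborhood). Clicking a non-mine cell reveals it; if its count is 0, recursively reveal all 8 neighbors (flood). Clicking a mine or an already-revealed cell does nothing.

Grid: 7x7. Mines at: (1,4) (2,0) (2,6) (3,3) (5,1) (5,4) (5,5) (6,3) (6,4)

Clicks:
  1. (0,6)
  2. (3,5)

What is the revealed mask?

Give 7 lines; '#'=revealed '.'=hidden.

Click 1 (0,6) count=0: revealed 4 new [(0,5) (0,6) (1,5) (1,6)] -> total=4
Click 2 (3,5) count=1: revealed 1 new [(3,5)] -> total=5

Answer: .....##
.....##
.......
.....#.
.......
.......
.......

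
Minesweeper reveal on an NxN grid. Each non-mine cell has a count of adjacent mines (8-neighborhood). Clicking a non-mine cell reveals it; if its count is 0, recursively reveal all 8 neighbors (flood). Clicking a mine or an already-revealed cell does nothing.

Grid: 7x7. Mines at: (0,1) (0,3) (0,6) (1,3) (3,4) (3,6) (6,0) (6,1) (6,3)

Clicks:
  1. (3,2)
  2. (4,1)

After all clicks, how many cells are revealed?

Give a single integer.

Click 1 (3,2) count=0: revealed 19 new [(1,0) (1,1) (1,2) (2,0) (2,1) (2,2) (2,3) (3,0) (3,1) (3,2) (3,3) (4,0) (4,1) (4,2) (4,3) (5,0) (5,1) (5,2) (5,3)] -> total=19
Click 2 (4,1) count=0: revealed 0 new [(none)] -> total=19

Answer: 19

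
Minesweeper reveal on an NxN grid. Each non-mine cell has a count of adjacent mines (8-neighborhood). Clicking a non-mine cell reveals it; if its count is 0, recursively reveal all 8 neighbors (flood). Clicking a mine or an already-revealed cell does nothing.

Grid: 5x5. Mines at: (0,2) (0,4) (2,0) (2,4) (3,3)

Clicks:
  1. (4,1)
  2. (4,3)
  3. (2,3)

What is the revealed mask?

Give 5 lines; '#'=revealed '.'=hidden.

Click 1 (4,1) count=0: revealed 6 new [(3,0) (3,1) (3,2) (4,0) (4,1) (4,2)] -> total=6
Click 2 (4,3) count=1: revealed 1 new [(4,3)] -> total=7
Click 3 (2,3) count=2: revealed 1 new [(2,3)] -> total=8

Answer: .....
.....
...#.
###..
####.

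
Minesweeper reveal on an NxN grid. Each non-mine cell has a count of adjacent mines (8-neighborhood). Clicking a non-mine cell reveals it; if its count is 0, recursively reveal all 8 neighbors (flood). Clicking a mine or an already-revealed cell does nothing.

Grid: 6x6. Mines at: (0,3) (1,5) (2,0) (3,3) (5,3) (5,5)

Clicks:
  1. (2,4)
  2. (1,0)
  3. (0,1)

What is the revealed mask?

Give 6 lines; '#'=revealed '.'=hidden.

Click 1 (2,4) count=2: revealed 1 new [(2,4)] -> total=1
Click 2 (1,0) count=1: revealed 1 new [(1,0)] -> total=2
Click 3 (0,1) count=0: revealed 5 new [(0,0) (0,1) (0,2) (1,1) (1,2)] -> total=7

Answer: ###...
###...
....#.
......
......
......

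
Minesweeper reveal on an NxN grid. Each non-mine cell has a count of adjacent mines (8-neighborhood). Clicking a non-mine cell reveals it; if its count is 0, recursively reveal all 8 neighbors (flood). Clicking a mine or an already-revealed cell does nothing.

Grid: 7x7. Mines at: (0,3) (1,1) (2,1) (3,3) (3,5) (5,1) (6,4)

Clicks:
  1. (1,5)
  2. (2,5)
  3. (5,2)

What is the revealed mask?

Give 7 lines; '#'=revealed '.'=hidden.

Click 1 (1,5) count=0: revealed 9 new [(0,4) (0,5) (0,6) (1,4) (1,5) (1,6) (2,4) (2,5) (2,6)] -> total=9
Click 2 (2,5) count=1: revealed 0 new [(none)] -> total=9
Click 3 (5,2) count=1: revealed 1 new [(5,2)] -> total=10

Answer: ....###
....###
....###
.......
.......
..#....
.......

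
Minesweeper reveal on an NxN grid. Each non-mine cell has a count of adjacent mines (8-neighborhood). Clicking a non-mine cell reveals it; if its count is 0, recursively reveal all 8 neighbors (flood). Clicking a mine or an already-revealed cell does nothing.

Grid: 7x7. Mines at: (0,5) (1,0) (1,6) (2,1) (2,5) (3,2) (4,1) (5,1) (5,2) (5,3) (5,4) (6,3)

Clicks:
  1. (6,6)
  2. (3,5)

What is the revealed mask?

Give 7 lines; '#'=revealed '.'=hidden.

Answer: .......
.......
.......
.....##
.....##
.....##
.....##

Derivation:
Click 1 (6,6) count=0: revealed 8 new [(3,5) (3,6) (4,5) (4,6) (5,5) (5,6) (6,5) (6,6)] -> total=8
Click 2 (3,5) count=1: revealed 0 new [(none)] -> total=8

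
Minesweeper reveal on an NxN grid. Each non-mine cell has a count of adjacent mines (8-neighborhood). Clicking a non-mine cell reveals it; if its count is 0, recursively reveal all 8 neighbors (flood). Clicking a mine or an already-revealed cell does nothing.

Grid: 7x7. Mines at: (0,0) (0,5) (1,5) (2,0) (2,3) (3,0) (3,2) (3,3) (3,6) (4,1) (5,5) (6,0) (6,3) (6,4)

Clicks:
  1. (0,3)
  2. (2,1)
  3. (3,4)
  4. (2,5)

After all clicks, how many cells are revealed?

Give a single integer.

Click 1 (0,3) count=0: revealed 8 new [(0,1) (0,2) (0,3) (0,4) (1,1) (1,2) (1,3) (1,4)] -> total=8
Click 2 (2,1) count=3: revealed 1 new [(2,1)] -> total=9
Click 3 (3,4) count=2: revealed 1 new [(3,4)] -> total=10
Click 4 (2,5) count=2: revealed 1 new [(2,5)] -> total=11

Answer: 11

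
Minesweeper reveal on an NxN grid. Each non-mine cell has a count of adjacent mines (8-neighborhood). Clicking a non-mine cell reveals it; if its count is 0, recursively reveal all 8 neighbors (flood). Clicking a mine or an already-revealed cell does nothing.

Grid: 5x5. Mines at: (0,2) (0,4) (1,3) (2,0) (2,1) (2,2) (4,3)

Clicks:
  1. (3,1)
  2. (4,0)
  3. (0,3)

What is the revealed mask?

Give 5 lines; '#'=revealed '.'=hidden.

Answer: ...#.
.....
.....
###..
###..

Derivation:
Click 1 (3,1) count=3: revealed 1 new [(3,1)] -> total=1
Click 2 (4,0) count=0: revealed 5 new [(3,0) (3,2) (4,0) (4,1) (4,2)] -> total=6
Click 3 (0,3) count=3: revealed 1 new [(0,3)] -> total=7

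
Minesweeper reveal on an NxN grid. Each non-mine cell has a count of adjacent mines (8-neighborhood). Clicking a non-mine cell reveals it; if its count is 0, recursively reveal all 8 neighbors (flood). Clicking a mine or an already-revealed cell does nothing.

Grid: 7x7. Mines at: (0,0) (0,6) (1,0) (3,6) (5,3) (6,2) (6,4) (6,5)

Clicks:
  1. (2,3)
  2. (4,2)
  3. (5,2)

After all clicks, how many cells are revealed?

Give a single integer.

Click 1 (2,3) count=0: revealed 33 new [(0,1) (0,2) (0,3) (0,4) (0,5) (1,1) (1,2) (1,3) (1,4) (1,5) (2,0) (2,1) (2,2) (2,3) (2,4) (2,5) (3,0) (3,1) (3,2) (3,3) (3,4) (3,5) (4,0) (4,1) (4,2) (4,3) (4,4) (4,5) (5,0) (5,1) (5,2) (6,0) (6,1)] -> total=33
Click 2 (4,2) count=1: revealed 0 new [(none)] -> total=33
Click 3 (5,2) count=2: revealed 0 new [(none)] -> total=33

Answer: 33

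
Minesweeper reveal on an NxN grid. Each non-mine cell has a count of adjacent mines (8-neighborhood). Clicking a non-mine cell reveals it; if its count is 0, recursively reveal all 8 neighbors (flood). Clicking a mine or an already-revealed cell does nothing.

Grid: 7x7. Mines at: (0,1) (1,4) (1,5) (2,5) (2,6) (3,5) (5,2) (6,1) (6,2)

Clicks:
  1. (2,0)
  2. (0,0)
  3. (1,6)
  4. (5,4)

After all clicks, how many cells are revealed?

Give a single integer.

Click 1 (2,0) count=0: revealed 21 new [(1,0) (1,1) (1,2) (1,3) (2,0) (2,1) (2,2) (2,3) (2,4) (3,0) (3,1) (3,2) (3,3) (3,4) (4,0) (4,1) (4,2) (4,3) (4,4) (5,0) (5,1)] -> total=21
Click 2 (0,0) count=1: revealed 1 new [(0,0)] -> total=22
Click 3 (1,6) count=3: revealed 1 new [(1,6)] -> total=23
Click 4 (5,4) count=0: revealed 10 new [(4,5) (4,6) (5,3) (5,4) (5,5) (5,6) (6,3) (6,4) (6,5) (6,6)] -> total=33

Answer: 33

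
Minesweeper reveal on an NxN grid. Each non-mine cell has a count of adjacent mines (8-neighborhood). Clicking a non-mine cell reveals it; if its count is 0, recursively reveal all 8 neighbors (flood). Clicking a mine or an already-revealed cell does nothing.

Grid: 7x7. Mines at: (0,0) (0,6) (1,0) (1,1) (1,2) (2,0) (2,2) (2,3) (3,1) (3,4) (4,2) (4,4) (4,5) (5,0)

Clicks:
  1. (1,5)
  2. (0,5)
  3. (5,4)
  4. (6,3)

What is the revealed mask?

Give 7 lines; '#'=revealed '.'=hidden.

Answer: .....#.
.....#.
.......
.......
.......
.######
.######

Derivation:
Click 1 (1,5) count=1: revealed 1 new [(1,5)] -> total=1
Click 2 (0,5) count=1: revealed 1 new [(0,5)] -> total=2
Click 3 (5,4) count=2: revealed 1 new [(5,4)] -> total=3
Click 4 (6,3) count=0: revealed 11 new [(5,1) (5,2) (5,3) (5,5) (5,6) (6,1) (6,2) (6,3) (6,4) (6,5) (6,6)] -> total=14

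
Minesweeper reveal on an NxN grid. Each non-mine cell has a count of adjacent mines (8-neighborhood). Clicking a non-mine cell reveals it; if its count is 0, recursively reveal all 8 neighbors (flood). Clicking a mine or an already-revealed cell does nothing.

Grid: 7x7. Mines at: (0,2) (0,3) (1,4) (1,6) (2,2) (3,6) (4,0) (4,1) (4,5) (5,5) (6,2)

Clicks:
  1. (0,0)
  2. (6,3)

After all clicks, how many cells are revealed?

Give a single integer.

Answer: 9

Derivation:
Click 1 (0,0) count=0: revealed 8 new [(0,0) (0,1) (1,0) (1,1) (2,0) (2,1) (3,0) (3,1)] -> total=8
Click 2 (6,3) count=1: revealed 1 new [(6,3)] -> total=9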